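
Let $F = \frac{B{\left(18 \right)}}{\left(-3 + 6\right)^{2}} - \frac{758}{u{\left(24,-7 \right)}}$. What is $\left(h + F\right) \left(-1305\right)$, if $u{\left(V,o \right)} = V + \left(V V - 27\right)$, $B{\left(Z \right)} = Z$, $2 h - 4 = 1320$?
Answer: $- \frac{165175590}{191} \approx -8.6479 \cdot 10^{5}$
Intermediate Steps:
$h = 662$ ($h = 2 + \frac{1}{2} \cdot 1320 = 2 + 660 = 662$)
$u{\left(V,o \right)} = -27 + V + V^{2}$ ($u{\left(V,o \right)} = V + \left(V^{2} - 27\right) = V + \left(-27 + V^{2}\right) = -27 + V + V^{2}$)
$F = \frac{388}{573}$ ($F = \frac{18}{\left(-3 + 6\right)^{2}} - \frac{758}{-27 + 24 + 24^{2}} = \frac{18}{3^{2}} - \frac{758}{-27 + 24 + 576} = \frac{18}{9} - \frac{758}{573} = 18 \cdot \frac{1}{9} - \frac{758}{573} = 2 - \frac{758}{573} = \frac{388}{573} \approx 0.67714$)
$\left(h + F\right) \left(-1305\right) = \left(662 + \frac{388}{573}\right) \left(-1305\right) = \frac{379714}{573} \left(-1305\right) = - \frac{165175590}{191}$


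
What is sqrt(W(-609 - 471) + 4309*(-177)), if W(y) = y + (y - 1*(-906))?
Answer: 3*I*sqrt(84883) ≈ 874.04*I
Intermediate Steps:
W(y) = 906 + 2*y (W(y) = y + (y + 906) = y + (906 + y) = 906 + 2*y)
sqrt(W(-609 - 471) + 4309*(-177)) = sqrt((906 + 2*(-609 - 471)) + 4309*(-177)) = sqrt((906 + 2*(-1080)) - 762693) = sqrt((906 - 2160) - 762693) = sqrt(-1254 - 762693) = sqrt(-763947) = 3*I*sqrt(84883)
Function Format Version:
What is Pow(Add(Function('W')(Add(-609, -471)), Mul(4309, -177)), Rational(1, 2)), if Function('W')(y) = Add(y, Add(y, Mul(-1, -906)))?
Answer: Mul(3, I, Pow(84883, Rational(1, 2))) ≈ Mul(874.04, I)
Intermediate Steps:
Function('W')(y) = Add(906, Mul(2, y)) (Function('W')(y) = Add(y, Add(y, 906)) = Add(y, Add(906, y)) = Add(906, Mul(2, y)))
Pow(Add(Function('W')(Add(-609, -471)), Mul(4309, -177)), Rational(1, 2)) = Pow(Add(Add(906, Mul(2, Add(-609, -471))), Mul(4309, -177)), Rational(1, 2)) = Pow(Add(Add(906, Mul(2, -1080)), -762693), Rational(1, 2)) = Pow(Add(Add(906, -2160), -762693), Rational(1, 2)) = Pow(Add(-1254, -762693), Rational(1, 2)) = Pow(-763947, Rational(1, 2)) = Mul(3, I, Pow(84883, Rational(1, 2)))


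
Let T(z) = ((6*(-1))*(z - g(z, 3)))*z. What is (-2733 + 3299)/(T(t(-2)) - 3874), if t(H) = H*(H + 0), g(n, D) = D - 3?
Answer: -283/1985 ≈ -0.14257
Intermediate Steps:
g(n, D) = -3 + D
t(H) = H² (t(H) = H*H = H²)
T(z) = -6*z² (T(z) = ((6*(-1))*(z - (-3 + 3)))*z = (-6*(z - 1*0))*z = (-6*(z + 0))*z = (-6*z)*z = -6*z²)
(-2733 + 3299)/(T(t(-2)) - 3874) = (-2733 + 3299)/(-6*((-2)²)² - 3874) = 566/(-6*4² - 3874) = 566/(-6*16 - 3874) = 566/(-96 - 3874) = 566/(-3970) = 566*(-1/3970) = -283/1985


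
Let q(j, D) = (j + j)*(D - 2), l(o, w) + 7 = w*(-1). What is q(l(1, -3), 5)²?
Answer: 576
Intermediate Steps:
l(o, w) = -7 - w (l(o, w) = -7 + w*(-1) = -7 - w)
q(j, D) = 2*j*(-2 + D) (q(j, D) = (2*j)*(-2 + D) = 2*j*(-2 + D))
q(l(1, -3), 5)² = (2*(-7 - 1*(-3))*(-2 + 5))² = (2*(-7 + 3)*3)² = (2*(-4)*3)² = (-24)² = 576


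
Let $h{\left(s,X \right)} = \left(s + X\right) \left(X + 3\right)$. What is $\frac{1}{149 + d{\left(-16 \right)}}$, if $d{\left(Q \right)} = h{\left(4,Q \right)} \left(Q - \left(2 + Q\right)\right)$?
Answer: $- \frac{1}{163} \approx -0.006135$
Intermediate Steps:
$h{\left(s,X \right)} = \left(3 + X\right) \left(X + s\right)$ ($h{\left(s,X \right)} = \left(X + s\right) \left(3 + X\right) = \left(3 + X\right) \left(X + s\right)$)
$d{\left(Q \right)} = -24 - 14 Q - 2 Q^{2}$ ($d{\left(Q \right)} = \left(Q^{2} + 3 Q + 3 \cdot 4 + Q 4\right) \left(Q - \left(2 + Q\right)\right) = \left(Q^{2} + 3 Q + 12 + 4 Q\right) \left(-2\right) = \left(12 + Q^{2} + 7 Q\right) \left(-2\right) = -24 - 14 Q - 2 Q^{2}$)
$\frac{1}{149 + d{\left(-16 \right)}} = \frac{1}{149 - \left(-200 + 512\right)} = \frac{1}{149 - 312} = \frac{1}{-163} = - \frac{1}{163}$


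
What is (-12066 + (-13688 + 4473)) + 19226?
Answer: -2055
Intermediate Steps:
(-12066 + (-13688 + 4473)) + 19226 = (-12066 - 9215) + 19226 = -21281 + 19226 = -2055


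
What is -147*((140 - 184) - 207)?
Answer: 36897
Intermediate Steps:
-147*((140 - 184) - 207) = -147*(-44 - 207) = -147*(-251) = 36897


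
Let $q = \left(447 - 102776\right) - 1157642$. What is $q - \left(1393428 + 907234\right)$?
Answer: $-3560633$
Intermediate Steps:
$q = -1259971$ ($q = \left(447 - 102776\right) - 1157642 = -102329 - 1157642 = -1259971$)
$q - \left(1393428 + 907234\right) = -1259971 - \left(1393428 + 907234\right) = -1259971 - 2300662 = -3560633$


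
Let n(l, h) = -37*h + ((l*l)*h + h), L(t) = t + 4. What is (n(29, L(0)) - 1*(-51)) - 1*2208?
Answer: 1063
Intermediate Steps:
L(t) = 4 + t
n(l, h) = -36*h + h*l² (n(l, h) = -37*h + (l²*h + h) = -37*h + (h*l² + h) = -37*h + (h + h*l²) = -36*h + h*l²)
(n(29, L(0)) - 1*(-51)) - 1*2208 = ((4 + 0)*(-36 + 29²) - 1*(-51)) - 1*2208 = (4*(-36 + 841) + 51) - 2208 = (4*805 + 51) - 2208 = (3220 + 51) - 2208 = 3271 - 2208 = 1063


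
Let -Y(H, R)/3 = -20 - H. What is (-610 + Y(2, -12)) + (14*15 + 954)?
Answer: 620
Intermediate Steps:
Y(H, R) = 60 + 3*H (Y(H, R) = -3*(-20 - H) = 60 + 3*H)
(-610 + Y(2, -12)) + (14*15 + 954) = (-610 + (60 + 3*2)) + (14*15 + 954) = (-610 + (60 + 6)) + (210 + 954) = (-610 + 66) + 1164 = -544 + 1164 = 620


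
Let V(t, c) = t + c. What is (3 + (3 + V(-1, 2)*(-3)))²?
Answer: 9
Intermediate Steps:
V(t, c) = c + t
(3 + (3 + V(-1, 2)*(-3)))² = (3 + (3 + (2 - 1)*(-3)))² = (3 + (3 + 1*(-3)))² = (3 + (3 - 3))² = (3 + 0)² = 3² = 9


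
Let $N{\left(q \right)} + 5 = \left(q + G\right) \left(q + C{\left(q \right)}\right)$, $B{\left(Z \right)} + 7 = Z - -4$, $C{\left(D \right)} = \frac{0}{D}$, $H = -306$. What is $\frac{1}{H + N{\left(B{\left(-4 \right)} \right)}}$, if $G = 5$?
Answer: $- \frac{1}{297} \approx -0.003367$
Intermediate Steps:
$C{\left(D \right)} = 0$
$B{\left(Z \right)} = -3 + Z$ ($B{\left(Z \right)} = -7 + \left(Z - -4\right) = -7 + \left(Z + 4\right) = -7 + \left(4 + Z\right) = -3 + Z$)
$N{\left(q \right)} = -5 + q \left(5 + q\right)$ ($N{\left(q \right)} = -5 + \left(q + 5\right) \left(q + 0\right) = -5 + \left(5 + q\right) q = -5 + q \left(5 + q\right)$)
$\frac{1}{H + N{\left(B{\left(-4 \right)} \right)}} = \frac{1}{-306 + \left(-5 + \left(-3 - 4\right)^{2} + 5 \left(-3 - 4\right)\right)} = \frac{1}{-306 + \left(-5 + \left(-7\right)^{2} + 5 \left(-7\right)\right)} = \frac{1}{-306 - -9} = \frac{1}{-306 + 9} = \frac{1}{-297} = - \frac{1}{297}$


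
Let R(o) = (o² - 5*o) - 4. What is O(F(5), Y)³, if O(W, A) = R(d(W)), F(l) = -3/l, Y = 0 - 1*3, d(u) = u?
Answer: -4096/15625 ≈ -0.26214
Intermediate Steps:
Y = -3 (Y = 0 - 3 = -3)
R(o) = -4 + o² - 5*o
O(W, A) = -4 + W² - 5*W
O(F(5), Y)³ = (-4 + (-3/5)² - (-15)/5)³ = (-4 + (-3*⅕)² - (-15)/5)³ = (-4 + (-⅗)² - 5*(-⅗))³ = (-4 + 9/25 + 3)³ = (-16/25)³ = -4096/15625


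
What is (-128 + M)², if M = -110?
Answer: 56644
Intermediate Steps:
(-128 + M)² = (-128 - 110)² = (-238)² = 56644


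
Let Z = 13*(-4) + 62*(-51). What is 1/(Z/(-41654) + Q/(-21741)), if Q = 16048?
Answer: -452799807/299293909 ≈ -1.5129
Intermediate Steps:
Z = -3214 (Z = -52 - 3162 = -3214)
1/(Z/(-41654) + Q/(-21741)) = 1/(-3214/(-41654) + 16048/(-21741)) = 1/(-3214*(-1/41654) + 16048*(-1/21741)) = 1/(1607/20827 - 16048/21741) = 1/(-299293909/452799807) = -452799807/299293909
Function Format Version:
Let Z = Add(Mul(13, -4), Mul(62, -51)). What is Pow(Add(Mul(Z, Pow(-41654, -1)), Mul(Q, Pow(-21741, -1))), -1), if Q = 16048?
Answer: Rational(-452799807, 299293909) ≈ -1.5129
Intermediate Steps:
Z = -3214 (Z = Add(-52, -3162) = -3214)
Pow(Add(Mul(Z, Pow(-41654, -1)), Mul(Q, Pow(-21741, -1))), -1) = Pow(Add(Mul(-3214, Pow(-41654, -1)), Mul(16048, Pow(-21741, -1))), -1) = Pow(Add(Mul(-3214, Rational(-1, 41654)), Mul(16048, Rational(-1, 21741))), -1) = Pow(Add(Rational(1607, 20827), Rational(-16048, 21741)), -1) = Pow(Rational(-299293909, 452799807), -1) = Rational(-452799807, 299293909)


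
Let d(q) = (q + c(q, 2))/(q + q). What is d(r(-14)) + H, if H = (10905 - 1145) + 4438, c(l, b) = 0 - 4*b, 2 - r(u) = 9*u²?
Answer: 25017761/1762 ≈ 14199.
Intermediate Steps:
r(u) = 2 - 9*u²
c(l, b) = -4*b
d(q) = (-8 + q)/(2*q) (d(q) = (q - 4*2)/(q + q) = (q - 8)/((2*q)) = (-8 + q)*(1/(2*q)) = (-8 + q)/(2*q))
H = 14198 (H = 9760 + 4438 = 14198)
d(r(-14)) + H = (-8 + (2 - 9*(-14)²))/(2*(2 - 9*(-14)²)) + 14198 = (-8 + (2 - 9*196))/(2*(2 - 9*196)) + 14198 = (-8 + (2 - 1764))/(2*(2 - 1764)) + 14198 = (½)*(-8 - 1762)/(-1762) + 14198 = (½)*(-1/1762)*(-1770) + 14198 = 885/1762 + 14198 = 25017761/1762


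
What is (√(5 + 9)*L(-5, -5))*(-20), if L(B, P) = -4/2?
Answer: 40*√14 ≈ 149.67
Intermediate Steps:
L(B, P) = -2 (L(B, P) = -4*½ = -2)
(√(5 + 9)*L(-5, -5))*(-20) = (√(5 + 9)*(-2))*(-20) = (√14*(-2))*(-20) = -2*√14*(-20) = 40*√14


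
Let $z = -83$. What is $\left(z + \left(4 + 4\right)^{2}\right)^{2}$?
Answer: $361$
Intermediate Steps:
$\left(z + \left(4 + 4\right)^{2}\right)^{2} = \left(-83 + \left(4 + 4\right)^{2}\right)^{2} = \left(-83 + 8^{2}\right)^{2} = \left(-83 + 64\right)^{2} = \left(-19\right)^{2} = 361$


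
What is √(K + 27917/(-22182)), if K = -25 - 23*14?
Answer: I*√171357524922/22182 ≈ 18.662*I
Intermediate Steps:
K = -347 (K = -25 - 322 = -347)
√(K + 27917/(-22182)) = √(-347 + 27917/(-22182)) = √(-347 + 27917*(-1/22182)) = √(-347 - 27917/22182) = √(-7725071/22182) = I*√171357524922/22182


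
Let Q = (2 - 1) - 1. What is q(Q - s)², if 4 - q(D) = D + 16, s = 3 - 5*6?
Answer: 1521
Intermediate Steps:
s = -27 (s = 3 - 30 = -27)
Q = 0 (Q = 1 - 1 = 0)
q(D) = -12 - D (q(D) = 4 - (D + 16) = 4 - (16 + D) = 4 + (-16 - D) = -12 - D)
q(Q - s)² = (-12 - (0 - 1*(-27)))² = (-12 - (0 + 27))² = (-12 - 1*27)² = (-12 - 27)² = (-39)² = 1521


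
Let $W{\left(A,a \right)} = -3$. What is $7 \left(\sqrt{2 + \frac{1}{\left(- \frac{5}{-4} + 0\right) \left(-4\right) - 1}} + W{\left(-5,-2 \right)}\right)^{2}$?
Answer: $\frac{455}{6} - 7 \sqrt{66} \approx 18.965$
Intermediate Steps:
$7 \left(\sqrt{2 + \frac{1}{\left(- \frac{5}{-4} + 0\right) \left(-4\right) - 1}} + W{\left(-5,-2 \right)}\right)^{2} = 7 \left(\sqrt{2 + \frac{1}{\left(- \frac{5}{-4} + 0\right) \left(-4\right) - 1}} - 3\right)^{2} = 7 \left(\sqrt{2 + \frac{1}{\left(\left(-5\right) \left(- \frac{1}{4}\right) + 0\right) \left(-4\right) - 1}} - 3\right)^{2} = 7 \left(\sqrt{2 + \frac{1}{\left(\frac{5}{4} + 0\right) \left(-4\right) - 1}} - 3\right)^{2} = 7 \left(\sqrt{2 + \frac{1}{\frac{5}{4} \left(-4\right) - 1}} - 3\right)^{2} = 7 \left(\sqrt{2 + \frac{1}{-5 - 1}} - 3\right)^{2} = 7 \left(\sqrt{2 + \frac{1}{-6}} - 3\right)^{2} = 7 \left(\sqrt{2 - \frac{1}{6}} - 3\right)^{2} = 7 \left(\sqrt{\frac{11}{6}} - 3\right)^{2} = 7 \left(\frac{\sqrt{66}}{6} - 3\right)^{2} = 7 \left(-3 + \frac{\sqrt{66}}{6}\right)^{2}$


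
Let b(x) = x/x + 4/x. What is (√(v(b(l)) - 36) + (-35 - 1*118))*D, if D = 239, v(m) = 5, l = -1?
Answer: -36567 + 239*I*√31 ≈ -36567.0 + 1330.7*I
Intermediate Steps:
b(x) = 1 + 4/x
(√(v(b(l)) - 36) + (-35 - 1*118))*D = (√(5 - 36) + (-35 - 1*118))*239 = (√(-31) + (-35 - 118))*239 = (I*√31 - 153)*239 = (-153 + I*√31)*239 = -36567 + 239*I*√31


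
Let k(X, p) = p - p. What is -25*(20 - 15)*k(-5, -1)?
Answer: 0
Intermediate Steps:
k(X, p) = 0
-25*(20 - 15)*k(-5, -1) = -25*(20 - 15)*0 = -125*0 = -25*0 = 0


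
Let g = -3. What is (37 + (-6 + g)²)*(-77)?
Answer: -9086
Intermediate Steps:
(37 + (-6 + g)²)*(-77) = (37 + (-6 - 3)²)*(-77) = (37 + (-9)²)*(-77) = (37 + 81)*(-77) = 118*(-77) = -9086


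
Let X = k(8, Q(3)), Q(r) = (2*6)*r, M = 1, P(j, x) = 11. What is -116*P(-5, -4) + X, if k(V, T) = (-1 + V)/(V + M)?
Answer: -11477/9 ≈ -1275.2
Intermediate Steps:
Q(r) = 12*r
k(V, T) = (-1 + V)/(1 + V) (k(V, T) = (-1 + V)/(V + 1) = (-1 + V)/(1 + V))
X = 7/9 (X = (-1 + 8)/(1 + 8) = 7/9 ≈ 0.77778)
-116*P(-5, -4) + X = -116*11 + 7/9 = -1276 + 7/9 = -11477/9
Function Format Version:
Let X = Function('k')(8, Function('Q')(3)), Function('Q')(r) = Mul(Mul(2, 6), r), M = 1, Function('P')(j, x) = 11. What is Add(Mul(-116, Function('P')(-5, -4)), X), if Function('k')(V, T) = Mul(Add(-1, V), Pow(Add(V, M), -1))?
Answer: Rational(-11477, 9) ≈ -1275.2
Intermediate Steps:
Function('Q')(r) = Mul(12, r)
Function('k')(V, T) = Mul(Pow(Add(1, V), -1), Add(-1, V)) (Function('k')(V, T) = Mul(Add(-1, V), Pow(Add(V, 1), -1)) = Mul(Add(-1, V), Pow(Add(1, V), -1)) = Mul(Pow(Add(1, V), -1), Add(-1, V)))
X = Rational(7, 9) (X = Mul(Pow(Add(1, 8), -1), Add(-1, 8)) = Mul(Pow(9, -1), 7) = Mul(Rational(1, 9), 7) = Rational(7, 9) ≈ 0.77778)
Add(Mul(-116, Function('P')(-5, -4)), X) = Add(Mul(-116, 11), Rational(7, 9)) = Add(-1276, Rational(7, 9)) = Rational(-11477, 9)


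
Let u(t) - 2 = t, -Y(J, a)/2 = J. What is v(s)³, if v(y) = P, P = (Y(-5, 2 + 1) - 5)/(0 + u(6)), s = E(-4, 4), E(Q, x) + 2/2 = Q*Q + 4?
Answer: 125/512 ≈ 0.24414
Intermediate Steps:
Y(J, a) = -2*J
u(t) = 2 + t
E(Q, x) = 3 + Q² (E(Q, x) = -1 + (Q*Q + 4) = -1 + (Q² + 4) = -1 + (4 + Q²) = 3 + Q²)
s = 19 (s = 3 + (-4)² = 3 + 16 = 19)
P = 5/8 (P = (-2*(-5) - 5)/(0 + (2 + 6)) = (10 - 5)/(0 + 8) = 5/8 ≈ 0.62500)
v(y) = 5/8
v(s)³ = (5/8)³ = 125/512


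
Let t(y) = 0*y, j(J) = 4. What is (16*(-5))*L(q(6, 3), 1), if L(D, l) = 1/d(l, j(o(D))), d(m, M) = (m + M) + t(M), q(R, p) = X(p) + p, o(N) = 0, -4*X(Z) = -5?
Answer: -16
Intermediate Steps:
X(Z) = 5/4 (X(Z) = -¼*(-5) = 5/4)
q(R, p) = 5/4 + p
t(y) = 0
d(m, M) = M + m (d(m, M) = (m + M) + 0 = (M + m) + 0 = M + m)
L(D, l) = 1/(4 + l)
(16*(-5))*L(q(6, 3), 1) = (16*(-5))/(4 + 1) = -80/5 = -80*⅕ = -16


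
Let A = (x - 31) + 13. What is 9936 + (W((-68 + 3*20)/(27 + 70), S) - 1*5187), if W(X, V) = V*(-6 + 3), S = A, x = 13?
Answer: 4764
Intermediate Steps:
A = -5 (A = (13 - 31) + 13 = -18 + 13 = -5)
S = -5
W(X, V) = -3*V (W(X, V) = V*(-3) = -3*V)
9936 + (W((-68 + 3*20)/(27 + 70), S) - 1*5187) = 9936 + (-3*(-5) - 1*5187) = 9936 + (15 - 5187) = 9936 - 5172 = 4764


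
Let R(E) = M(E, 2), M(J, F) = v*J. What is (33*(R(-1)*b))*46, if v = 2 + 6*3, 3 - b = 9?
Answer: 182160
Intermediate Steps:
b = -6 (b = 3 - 1*9 = 3 - 9 = -6)
v = 20 (v = 2 + 18 = 20)
M(J, F) = 20*J
R(E) = 20*E
(33*(R(-1)*b))*46 = (33*((20*(-1))*(-6)))*46 = (33*(-20*(-6)))*46 = (33*120)*46 = 3960*46 = 182160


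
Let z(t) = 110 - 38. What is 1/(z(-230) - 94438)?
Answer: -1/94366 ≈ -1.0597e-5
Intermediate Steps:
z(t) = 72
1/(z(-230) - 94438) = 1/(72 - 94438) = 1/(-94366) = -1/94366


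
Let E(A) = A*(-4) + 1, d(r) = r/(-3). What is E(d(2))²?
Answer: 121/9 ≈ 13.444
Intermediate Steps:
d(r) = -r/3 (d(r) = r*(-⅓) = -r/3)
E(A) = 1 - 4*A (E(A) = -4*A + 1 = 1 - 4*A)
E(d(2))² = (1 - (-4)*2/3)² = (1 - 4*(-⅔))² = (1 + 8/3)² = (11/3)² = 121/9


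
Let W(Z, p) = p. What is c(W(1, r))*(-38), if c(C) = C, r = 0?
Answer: 0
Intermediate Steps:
c(W(1, r))*(-38) = 0*(-38) = 0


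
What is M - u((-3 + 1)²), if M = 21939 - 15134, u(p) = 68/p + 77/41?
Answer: 278231/41 ≈ 6786.1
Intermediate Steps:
u(p) = 77/41 + 68/p (u(p) = 68/p + 77*(1/41) = 68/p + 77/41 = 77/41 + 68/p)
M = 6805
M - u((-3 + 1)²) = 6805 - (77/41 + 68/((-3 + 1)²)) = 6805 - (77/41 + 68/((-2)²)) = 6805 - (77/41 + 68/4) = 6805 - (77/41 + 68*(¼)) = 6805 - (77/41 + 17) = 6805 - 1*774/41 = 6805 - 774/41 = 278231/41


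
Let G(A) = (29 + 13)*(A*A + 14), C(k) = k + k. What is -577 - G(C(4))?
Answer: -3853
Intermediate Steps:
C(k) = 2*k
G(A) = 588 + 42*A² (G(A) = 42*(A² + 14) = 42*(14 + A²) = 588 + 42*A²)
-577 - G(C(4)) = -577 - (588 + 42*(2*4)²) = -577 - (588 + 42*8²) = -577 - (588 + 42*64) = -577 - (588 + 2688) = -577 - 1*3276 = -577 - 3276 = -3853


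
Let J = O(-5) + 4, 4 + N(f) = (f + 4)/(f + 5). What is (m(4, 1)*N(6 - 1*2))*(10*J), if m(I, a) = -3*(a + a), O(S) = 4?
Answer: 4480/3 ≈ 1493.3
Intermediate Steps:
m(I, a) = -6*a
N(f) = -4 + (4 + f)/(5 + f) (N(f) = -4 + (f + 4)/(f + 5) = -4 + (4 + f)/(5 + f))
J = 8 (J = 4 + 4 = 8)
(m(4, 1)*N(6 - 1*2))*(10*J) = ((-6*1)*((-16 - 3*(6 - 1*2))/(5 + (6 - 1*2))))*(10*8) = -6*(-16 - 3*(6 - 2))/(5 + (6 - 2))*80 = -6*(-16 - 3*4)/(5 + 4)*80 = -6*(-16 - 12)/9*80 = -2*(-28)/3*80 = -6*(-28/9)*80 = (56/3)*80 = 4480/3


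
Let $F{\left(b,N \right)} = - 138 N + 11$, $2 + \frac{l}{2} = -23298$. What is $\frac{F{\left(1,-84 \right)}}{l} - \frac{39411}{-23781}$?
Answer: $\frac{520207219}{369398200} \approx 1.4083$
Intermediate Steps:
$l = -46600$ ($l = -4 + 2 \left(-23298\right) = -4 - 46596 = -46600$)
$F{\left(b,N \right)} = 11 - 138 N$
$\frac{F{\left(1,-84 \right)}}{l} - \frac{39411}{-23781} = \frac{11 - -11592}{-46600} - \frac{39411}{-23781} = \left(11 + 11592\right) \left(- \frac{1}{46600}\right) - - \frac{13137}{7927} = 11603 \left(- \frac{1}{46600}\right) + \frac{13137}{7927} = - \frac{11603}{46600} + \frac{13137}{7927} = \frac{520207219}{369398200}$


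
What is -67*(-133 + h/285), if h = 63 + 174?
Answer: 841252/95 ≈ 8855.3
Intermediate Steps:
h = 237
-67*(-133 + h/285) = -67*(-133 + 237/285) = -67*(-133 + 237*(1/285)) = -67*(-133 + 79/95) = -67*(-12556/95) = 841252/95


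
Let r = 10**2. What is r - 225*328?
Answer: -73700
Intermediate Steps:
r = 100
r - 225*328 = 100 - 225*328 = 100 - 73800 = -73700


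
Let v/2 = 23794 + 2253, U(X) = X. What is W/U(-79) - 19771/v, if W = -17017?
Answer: 884921689/4115426 ≈ 215.03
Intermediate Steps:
v = 52094 (v = 2*(23794 + 2253) = 2*26047 = 52094)
W/U(-79) - 19771/v = -17017/(-79) - 19771/52094 = -17017*(-1/79) - 19771*1/52094 = 17017/79 - 19771/52094 = 884921689/4115426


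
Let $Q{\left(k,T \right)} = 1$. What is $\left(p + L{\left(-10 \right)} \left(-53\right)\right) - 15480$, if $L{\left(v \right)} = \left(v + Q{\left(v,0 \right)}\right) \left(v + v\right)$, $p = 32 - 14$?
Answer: $-25002$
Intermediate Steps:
$p = 18$ ($p = 32 - 14 = 18$)
$L{\left(v \right)} = 2 v \left(1 + v\right)$ ($L{\left(v \right)} = \left(v + 1\right) \left(v + v\right) = \left(1 + v\right) 2 v = 2 v \left(1 + v\right)$)
$\left(p + L{\left(-10 \right)} \left(-53\right)\right) - 15480 = \left(18 + 2 \left(-10\right) \left(1 - 10\right) \left(-53\right)\right) - 15480 = \left(18 + 2 \left(-10\right) \left(-9\right) \left(-53\right)\right) - 15480 = \left(18 + 180 \left(-53\right)\right) - 15480 = \left(18 - 9540\right) - 15480 = -9522 - 15480 = -25002$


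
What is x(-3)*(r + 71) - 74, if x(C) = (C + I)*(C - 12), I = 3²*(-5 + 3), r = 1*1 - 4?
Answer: 21346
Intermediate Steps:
r = -3 (r = 1 - 4 = -3)
I = -18 (I = 9*(-2) = -18)
x(C) = (-18 + C)*(-12 + C) (x(C) = (C - 18)*(C - 12) = (-18 + C)*(-12 + C))
x(-3)*(r + 71) - 74 = (216 + (-3)² - 30*(-3))*(-3 + 71) - 74 = (216 + 9 + 90)*68 - 74 = 315*68 - 74 = 21420 - 74 = 21346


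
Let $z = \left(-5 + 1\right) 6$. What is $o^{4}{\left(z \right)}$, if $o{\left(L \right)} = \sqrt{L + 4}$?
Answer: $400$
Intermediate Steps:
$z = -24$ ($z = \left(-4\right) 6 = -24$)
$o{\left(L \right)} = \sqrt{4 + L}$
$o^{4}{\left(z \right)} = \left(\sqrt{4 - 24}\right)^{4} = \left(\sqrt{-20}\right)^{4} = \left(2 i \sqrt{5}\right)^{4} = 400$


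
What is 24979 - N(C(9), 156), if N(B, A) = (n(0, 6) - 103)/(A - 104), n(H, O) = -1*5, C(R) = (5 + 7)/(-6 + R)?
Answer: 324754/13 ≈ 24981.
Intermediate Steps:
C(R) = 12/(-6 + R)
n(H, O) = -5
N(B, A) = -108/(-104 + A) (N(B, A) = (-5 - 103)/(A - 104) = -108/(-104 + A))
24979 - N(C(9), 156) = 24979 - (-108)/(-104 + 156) = 24979 - (-108)/52 = 24979 - 1*(-27/13) = 24979 + 27/13 = 324754/13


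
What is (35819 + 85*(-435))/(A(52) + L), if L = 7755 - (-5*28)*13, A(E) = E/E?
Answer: -289/2394 ≈ -0.12072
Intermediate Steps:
A(E) = 1
L = 9575 (L = 7755 - (-140)*13 = 7755 - 1*(-1820) = 7755 + 1820 = 9575)
(35819 + 85*(-435))/(A(52) + L) = (35819 + 85*(-435))/(1 + 9575) = (35819 - 36975)/9576 = -1156*1/9576 = -289/2394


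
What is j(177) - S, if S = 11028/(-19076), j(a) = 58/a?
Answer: 764591/844113 ≈ 0.90579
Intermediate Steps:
S = -2757/4769 (S = 11028*(-1/19076) = -2757/4769 ≈ -0.57811)
j(177) - S = 58/177 - 1*(-2757/4769) = 58*(1/177) + 2757/4769 = 58/177 + 2757/4769 = 764591/844113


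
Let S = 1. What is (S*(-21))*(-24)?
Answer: 504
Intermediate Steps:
(S*(-21))*(-24) = (1*(-21))*(-24) = -21*(-24) = 504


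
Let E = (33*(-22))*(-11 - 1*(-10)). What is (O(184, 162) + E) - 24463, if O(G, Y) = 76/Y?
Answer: -1922659/81 ≈ -23737.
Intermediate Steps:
E = 726 (E = -726*(-11 + 10) = -726*(-1) = 726)
(O(184, 162) + E) - 24463 = (76/162 + 726) - 24463 = (76*(1/162) + 726) - 24463 = (38/81 + 726) - 24463 = 58844/81 - 24463 = -1922659/81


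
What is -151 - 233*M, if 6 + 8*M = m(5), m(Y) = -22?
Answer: 1329/2 ≈ 664.50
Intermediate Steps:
M = -7/2 (M = -¾ + (⅛)*(-22) = -¾ - 11/4 = -7/2 ≈ -3.5000)
-151 - 233*M = -151 - 233*(-7/2) = -151 + 1631/2 = 1329/2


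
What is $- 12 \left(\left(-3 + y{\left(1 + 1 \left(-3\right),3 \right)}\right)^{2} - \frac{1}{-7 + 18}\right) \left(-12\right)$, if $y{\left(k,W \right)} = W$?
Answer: $- \frac{144}{11} \approx -13.091$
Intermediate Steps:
$- 12 \left(\left(-3 + y{\left(1 + 1 \left(-3\right),3 \right)}\right)^{2} - \frac{1}{-7 + 18}\right) \left(-12\right) = - 12 \left(\left(-3 + 3\right)^{2} - \frac{1}{-7 + 18}\right) \left(-12\right) = - 12 \left(0^{2} - \frac{1}{11}\right) \left(-12\right) = - 12 \left(0 - \frac{1}{11}\right) \left(-12\right) = \left(-12\right) \left(- \frac{1}{11}\right) \left(-12\right) = \frac{12}{11} \left(-12\right) = - \frac{144}{11}$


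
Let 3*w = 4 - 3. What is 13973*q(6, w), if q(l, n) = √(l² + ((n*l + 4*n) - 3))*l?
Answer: 27946*√327 ≈ 5.0535e+5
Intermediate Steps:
w = ⅓ (w = (4 - 3)/3 = (⅓)*1 = ⅓ ≈ 0.33333)
q(l, n) = l*√(-3 + l² + 4*n + l*n) (q(l, n) = √(l² + ((l*n + 4*n) - 3))*l = √(l² + ((4*n + l*n) - 3))*l = √(l² + (-3 + 4*n + l*n))*l = √(-3 + l² + 4*n + l*n)*l = l*√(-3 + l² + 4*n + l*n))
13973*q(6, w) = 13973*(6*√(-3 + 6² + 4*(⅓) + 6*(⅓))) = 13973*(6*√(-3 + 36 + 4/3 + 2)) = 13973*(6*√(109/3)) = 13973*(6*(√327/3)) = 13973*(2*√327) = 27946*√327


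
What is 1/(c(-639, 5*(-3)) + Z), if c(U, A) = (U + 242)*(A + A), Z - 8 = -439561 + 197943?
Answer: -1/229700 ≈ -4.3535e-6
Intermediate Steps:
Z = -241610 (Z = 8 + (-439561 + 197943) = 8 - 241618 = -241610)
c(U, A) = 2*A*(242 + U) (c(U, A) = (242 + U)*(2*A) = 2*A*(242 + U))
1/(c(-639, 5*(-3)) + Z) = 1/(2*(5*(-3))*(242 - 639) - 241610) = 1/(2*(-15)*(-397) - 241610) = 1/(11910 - 241610) = 1/(-229700) = -1/229700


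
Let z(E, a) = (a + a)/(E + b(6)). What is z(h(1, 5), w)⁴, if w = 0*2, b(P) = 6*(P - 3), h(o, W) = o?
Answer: 0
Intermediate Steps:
b(P) = -18 + 6*P (b(P) = 6*(-3 + P) = -18 + 6*P)
w = 0
z(E, a) = 2*a/(18 + E) (z(E, a) = (a + a)/(E + (-18 + 6*6)) = (2*a)/(E + (-18 + 36)) = (2*a)/(E + 18) = (2*a)/(18 + E) = 2*a/(18 + E))
z(h(1, 5), w)⁴ = (2*0/(18 + 1))⁴ = (2*0/19)⁴ = (2*0*(1/19))⁴ = 0⁴ = 0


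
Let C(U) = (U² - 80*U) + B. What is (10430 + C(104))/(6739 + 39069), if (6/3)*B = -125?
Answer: 25727/91616 ≈ 0.28081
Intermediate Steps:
B = -125/2 (B = (½)*(-125) = -125/2 ≈ -62.500)
C(U) = -125/2 + U² - 80*U (C(U) = (U² - 80*U) - 125/2 = -125/2 + U² - 80*U)
(10430 + C(104))/(6739 + 39069) = (10430 + (-125/2 + 104² - 80*104))/(6739 + 39069) = (10430 + (-125/2 + 10816 - 8320))/45808 = (10430 + 4867/2)*(1/45808) = (25727/2)*(1/45808) = 25727/91616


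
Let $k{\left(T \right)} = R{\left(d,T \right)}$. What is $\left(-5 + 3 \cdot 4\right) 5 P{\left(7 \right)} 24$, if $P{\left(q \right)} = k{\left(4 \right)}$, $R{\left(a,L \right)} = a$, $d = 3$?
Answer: $2520$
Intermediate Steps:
$k{\left(T \right)} = 3$
$P{\left(q \right)} = 3$
$\left(-5 + 3 \cdot 4\right) 5 P{\left(7 \right)} 24 = \left(-5 + 3 \cdot 4\right) 5 \cdot 3 \cdot 24 = \left(-5 + 12\right) 5 \cdot 3 \cdot 24 = 7 \cdot 5 \cdot 3 \cdot 24 = 35 \cdot 3 \cdot 24 = 105 \cdot 24 = 2520$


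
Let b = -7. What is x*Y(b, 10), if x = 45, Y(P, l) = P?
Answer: -315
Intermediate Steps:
x*Y(b, 10) = 45*(-7) = -315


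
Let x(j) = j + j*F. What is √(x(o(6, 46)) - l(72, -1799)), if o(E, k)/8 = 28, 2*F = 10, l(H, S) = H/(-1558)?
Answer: 2*√203905587/779 ≈ 36.661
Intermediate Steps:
l(H, S) = -H/1558 (l(H, S) = H*(-1/1558) = -H/1558)
F = 5 (F = (½)*10 = 5)
o(E, k) = 224 (o(E, k) = 8*28 = 224)
x(j) = 6*j (x(j) = j + j*5 = j + 5*j = 6*j)
√(x(o(6, 46)) - l(72, -1799)) = √(6*224 - (-1)*72/1558) = √(1344 - 1*(-36/779)) = √(1344 + 36/779) = √(1047012/779) = 2*√203905587/779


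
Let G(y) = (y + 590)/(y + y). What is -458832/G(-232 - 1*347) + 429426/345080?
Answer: 8334112874553/172540 ≈ 4.8302e+7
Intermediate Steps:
G(y) = (590 + y)/(2*y) (G(y) = (590 + y)/((2*y)) = (590 + y)*(1/(2*y)) = (590 + y)/(2*y))
-458832/G(-232 - 1*347) + 429426/345080 = -458832*2*(-232 - 1*347)/(590 + (-232 - 1*347)) + 429426/345080 = -458832*2*(-232 - 347)/(590 + (-232 - 347)) + 429426*(1/345080) = -458832*(-1158/(590 - 579)) + 214713/172540 = -458832/((½)*(-1/579)*11) + 214713/172540 = -458832/(-11/1158) + 214713/172540 = -458832*(-1158/11) + 214713/172540 = 48302496 + 214713/172540 = 8334112874553/172540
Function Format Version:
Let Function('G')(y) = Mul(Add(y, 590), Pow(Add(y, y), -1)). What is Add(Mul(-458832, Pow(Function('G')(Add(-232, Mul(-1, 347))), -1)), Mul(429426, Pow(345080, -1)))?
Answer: Rational(8334112874553, 172540) ≈ 4.8302e+7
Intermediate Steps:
Function('G')(y) = Mul(Rational(1, 2), Pow(y, -1), Add(590, y)) (Function('G')(y) = Mul(Add(590, y), Pow(Mul(2, y), -1)) = Mul(Add(590, y), Mul(Rational(1, 2), Pow(y, -1))) = Mul(Rational(1, 2), Pow(y, -1), Add(590, y)))
Add(Mul(-458832, Pow(Function('G')(Add(-232, Mul(-1, 347))), -1)), Mul(429426, Pow(345080, -1))) = Add(Mul(-458832, Pow(Mul(Rational(1, 2), Pow(Add(-232, Mul(-1, 347)), -1), Add(590, Add(-232, Mul(-1, 347)))), -1)), Mul(429426, Pow(345080, -1))) = Add(Mul(-458832, Pow(Mul(Rational(1, 2), Pow(Add(-232, -347), -1), Add(590, Add(-232, -347))), -1)), Mul(429426, Rational(1, 345080))) = Add(Mul(-458832, Pow(Mul(Rational(1, 2), Pow(-579, -1), Add(590, -579)), -1)), Rational(214713, 172540)) = Add(Mul(-458832, Pow(Mul(Rational(1, 2), Rational(-1, 579), 11), -1)), Rational(214713, 172540)) = Add(Mul(-458832, Pow(Rational(-11, 1158), -1)), Rational(214713, 172540)) = Add(Mul(-458832, Rational(-1158, 11)), Rational(214713, 172540)) = Add(48302496, Rational(214713, 172540)) = Rational(8334112874553, 172540)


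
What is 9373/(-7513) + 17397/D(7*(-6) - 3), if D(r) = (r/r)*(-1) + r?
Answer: -131134819/345598 ≈ -379.44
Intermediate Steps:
D(r) = -1 + r (D(r) = 1*(-1) + r = -1 + r)
9373/(-7513) + 17397/D(7*(-6) - 3) = 9373/(-7513) + 17397/(-1 + (7*(-6) - 3)) = 9373*(-1/7513) + 17397/(-1 + (-42 - 3)) = -9373/7513 + 17397/(-1 - 45) = -9373/7513 + 17397/(-46) = -9373/7513 + 17397*(-1/46) = -9373/7513 - 17397/46 = -131134819/345598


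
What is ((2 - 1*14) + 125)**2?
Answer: 12769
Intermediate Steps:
((2 - 1*14) + 125)**2 = ((2 - 14) + 125)**2 = (-12 + 125)**2 = 113**2 = 12769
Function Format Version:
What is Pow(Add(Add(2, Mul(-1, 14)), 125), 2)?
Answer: 12769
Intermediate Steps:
Pow(Add(Add(2, Mul(-1, 14)), 125), 2) = Pow(Add(Add(2, -14), 125), 2) = Pow(Add(-12, 125), 2) = Pow(113, 2) = 12769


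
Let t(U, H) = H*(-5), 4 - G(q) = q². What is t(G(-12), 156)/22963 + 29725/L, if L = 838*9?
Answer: 676692415/173186946 ≈ 3.9073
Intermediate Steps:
G(q) = 4 - q²
L = 7542
t(U, H) = -5*H
t(G(-12), 156)/22963 + 29725/L = -5*156/22963 + 29725/7542 = -780*1/22963 + 29725*(1/7542) = -780/22963 + 29725/7542 = 676692415/173186946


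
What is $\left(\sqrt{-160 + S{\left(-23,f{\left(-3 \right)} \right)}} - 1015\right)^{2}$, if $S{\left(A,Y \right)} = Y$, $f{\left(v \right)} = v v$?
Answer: $\left(1015 - i \sqrt{151}\right)^{2} \approx 1.0301 \cdot 10^{6} - 24945.0 i$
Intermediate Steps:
$f{\left(v \right)} = v^{2}$
$\left(\sqrt{-160 + S{\left(-23,f{\left(-3 \right)} \right)}} - 1015\right)^{2} = \left(\sqrt{-160 + \left(-3\right)^{2}} - 1015\right)^{2} = \left(\sqrt{-160 + 9} - 1015\right)^{2} = \left(\sqrt{-151} - 1015\right)^{2} = \left(i \sqrt{151} - 1015\right)^{2} = \left(-1015 + i \sqrt{151}\right)^{2}$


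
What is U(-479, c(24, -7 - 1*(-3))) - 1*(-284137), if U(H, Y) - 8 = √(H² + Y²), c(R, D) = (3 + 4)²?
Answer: 284145 + √231842 ≈ 2.8463e+5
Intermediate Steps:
c(R, D) = 49 (c(R, D) = 7² = 49)
U(H, Y) = 8 + √(H² + Y²)
U(-479, c(24, -7 - 1*(-3))) - 1*(-284137) = (8 + √((-479)² + 49²)) - 1*(-284137) = (8 + √(229441 + 2401)) + 284137 = (8 + √231842) + 284137 = 284145 + √231842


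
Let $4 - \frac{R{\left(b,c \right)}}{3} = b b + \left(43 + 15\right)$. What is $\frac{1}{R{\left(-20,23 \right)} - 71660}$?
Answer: $- \frac{1}{73022} \approx -1.3695 \cdot 10^{-5}$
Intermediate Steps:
$R{\left(b,c \right)} = -162 - 3 b^{2}$ ($R{\left(b,c \right)} = 12 - 3 \left(b b + \left(43 + 15\right)\right) = 12 - 3 \left(b^{2} + 58\right) = 12 - 3 \left(58 + b^{2}\right) = 12 - \left(174 + 3 b^{2}\right) = -162 - 3 b^{2}$)
$\frac{1}{R{\left(-20,23 \right)} - 71660} = \frac{1}{\left(-162 - 3 \left(-20\right)^{2}\right) - 71660} = \frac{1}{\left(-162 - 1200\right) - 71660} = \frac{1}{-1362 - 71660} = \frac{1}{-73022} = - \frac{1}{73022}$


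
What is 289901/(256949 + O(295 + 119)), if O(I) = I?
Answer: 17053/15139 ≈ 1.1264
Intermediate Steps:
289901/(256949 + O(295 + 119)) = 289901/(256949 + (295 + 119)) = 289901/(256949 + 414) = 289901/257363 = 289901*(1/257363) = 17053/15139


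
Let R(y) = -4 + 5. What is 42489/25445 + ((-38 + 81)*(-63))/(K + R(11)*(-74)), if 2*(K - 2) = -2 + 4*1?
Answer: 71947224/1806595 ≈ 39.825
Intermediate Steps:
K = 3 (K = 2 + (-2 + 4*1)/2 = 2 + (-2 + 4)/2 = 2 + (½)*2 = 2 + 1 = 3)
R(y) = 1
42489/25445 + ((-38 + 81)*(-63))/(K + R(11)*(-74)) = 42489/25445 + ((-38 + 81)*(-63))/(3 + 1*(-74)) = 42489*(1/25445) + (43*(-63))/(3 - 74) = 42489/25445 - 2709/(-71) = 42489/25445 - 2709*(-1/71) = 42489/25445 + 2709/71 = 71947224/1806595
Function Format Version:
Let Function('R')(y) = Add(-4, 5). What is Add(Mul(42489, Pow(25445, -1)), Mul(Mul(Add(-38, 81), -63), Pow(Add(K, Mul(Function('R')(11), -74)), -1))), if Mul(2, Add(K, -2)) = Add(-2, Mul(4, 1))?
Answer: Rational(71947224, 1806595) ≈ 39.825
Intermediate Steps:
K = 3 (K = Add(2, Mul(Rational(1, 2), Add(-2, Mul(4, 1)))) = Add(2, Mul(Rational(1, 2), Add(-2, 4))) = Add(2, Mul(Rational(1, 2), 2)) = Add(2, 1) = 3)
Function('R')(y) = 1
Add(Mul(42489, Pow(25445, -1)), Mul(Mul(Add(-38, 81), -63), Pow(Add(K, Mul(Function('R')(11), -74)), -1))) = Add(Mul(42489, Pow(25445, -1)), Mul(Mul(Add(-38, 81), -63), Pow(Add(3, Mul(1, -74)), -1))) = Add(Mul(42489, Rational(1, 25445)), Mul(Mul(43, -63), Pow(Add(3, -74), -1))) = Add(Rational(42489, 25445), Mul(-2709, Pow(-71, -1))) = Add(Rational(42489, 25445), Mul(-2709, Rational(-1, 71))) = Add(Rational(42489, 25445), Rational(2709, 71)) = Rational(71947224, 1806595)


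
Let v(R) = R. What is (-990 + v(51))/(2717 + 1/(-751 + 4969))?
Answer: -3960702/11460307 ≈ -0.34560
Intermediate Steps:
(-990 + v(51))/(2717 + 1/(-751 + 4969)) = (-990 + 51)/(2717 + 1/(-751 + 4969)) = -939/(2717 + 1/4218) = -939/11460307/4218 = -939*4218/11460307 = -3960702/11460307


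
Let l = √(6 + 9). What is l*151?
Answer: 151*√15 ≈ 584.82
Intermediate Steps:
l = √15 ≈ 3.8730
l*151 = √15*151 = 151*√15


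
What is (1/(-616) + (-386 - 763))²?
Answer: 500959606225/379456 ≈ 1.3202e+6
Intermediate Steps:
(1/(-616) + (-386 - 763))² = (-1/616 - 1149)² = (-707785/616)² = 500959606225/379456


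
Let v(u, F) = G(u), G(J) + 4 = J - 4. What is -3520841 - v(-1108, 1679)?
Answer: -3519725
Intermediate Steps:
G(J) = -8 + J (G(J) = -4 + (J - 4) = -4 + (-4 + J) = -8 + J)
v(u, F) = -8 + u
-3520841 - v(-1108, 1679) = -3520841 - (-8 - 1108) = -3520841 - 1*(-1116) = -3520841 + 1116 = -3519725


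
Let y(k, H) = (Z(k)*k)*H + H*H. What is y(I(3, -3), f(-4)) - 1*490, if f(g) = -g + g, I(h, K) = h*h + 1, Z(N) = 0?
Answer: -490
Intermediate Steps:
I(h, K) = 1 + h² (I(h, K) = h² + 1 = 1 + h²)
f(g) = 0
y(k, H) = H² (y(k, H) = (0*k)*H + H*H = 0*H + H² = 0 + H² = H²)
y(I(3, -3), f(-4)) - 1*490 = 0² - 1*490 = 0 - 490 = -490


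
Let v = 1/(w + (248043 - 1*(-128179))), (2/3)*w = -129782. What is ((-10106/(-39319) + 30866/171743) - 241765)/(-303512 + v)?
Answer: 26944822622054516287/33826615834466316589 ≈ 0.79656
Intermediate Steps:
w = -194673 (w = (3/2)*(-129782) = -194673)
v = 1/181549 (v = 1/(-194673 + (248043 - 1*(-128179))) = 1/(-194673 + (248043 + 128179)) = 1/(-194673 + 376222) = 1/181549 ≈ 5.5082e-6)
((-10106/(-39319) + 30866/171743) - 241765)/(-303512 + v) = ((-10106/(-39319) + 30866/171743) - 241765)/(-303512 + 1/181549) = ((-10106*(-1/39319) + 30866*(1/171743)) - 241765)/(-55102300087/181549) = ((10106/39319 + 2806/15613) - 241765)*(-181549/55102300087) = (268114092/613887547 - 241765)*(-181549/55102300087) = -148416254686363/613887547*(-181549/55102300087) = 26944822622054516287/33826615834466316589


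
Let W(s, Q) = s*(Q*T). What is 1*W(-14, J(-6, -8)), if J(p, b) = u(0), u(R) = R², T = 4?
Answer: 0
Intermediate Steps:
J(p, b) = 0 (J(p, b) = 0² = 0)
W(s, Q) = 4*Q*s (W(s, Q) = s*(Q*4) = s*(4*Q) = 4*Q*s)
1*W(-14, J(-6, -8)) = 1*(4*0*(-14)) = 1*0 = 0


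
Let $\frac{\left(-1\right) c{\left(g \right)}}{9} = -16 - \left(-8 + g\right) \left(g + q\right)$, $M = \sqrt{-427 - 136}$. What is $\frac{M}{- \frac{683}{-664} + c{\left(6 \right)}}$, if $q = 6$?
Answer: $- \frac{664 i \sqrt{563}}{47125} \approx - 0.33433 i$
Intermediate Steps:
$M = i \sqrt{563}$ ($M = \sqrt{-563} = i \sqrt{563} \approx 23.728 i$)
$c{\left(g \right)} = 144 + 9 \left(-8 + g\right) \left(6 + g\right)$ ($c{\left(g \right)} = - 9 \left(-16 - \left(-8 + g\right) \left(g + 6\right)\right) = - 9 \left(-16 - \left(-8 + g\right) \left(6 + g\right)\right) = 144 + 9 \left(-8 + g\right) \left(6 + g\right)$)
$\frac{M}{- \frac{683}{-664} + c{\left(6 \right)}} = \frac{i \sqrt{563}}{- \frac{683}{-664} - \left(396 - 324\right)} = \frac{i \sqrt{563}}{\left(-683\right) \left(- \frac{1}{664}\right) - 72} = \frac{i \sqrt{563}}{\frac{683}{664} - 72} = \frac{i \sqrt{563}}{- \frac{47125}{664}} = i \sqrt{563} \left(- \frac{664}{47125}\right) = - \frac{664 i \sqrt{563}}{47125}$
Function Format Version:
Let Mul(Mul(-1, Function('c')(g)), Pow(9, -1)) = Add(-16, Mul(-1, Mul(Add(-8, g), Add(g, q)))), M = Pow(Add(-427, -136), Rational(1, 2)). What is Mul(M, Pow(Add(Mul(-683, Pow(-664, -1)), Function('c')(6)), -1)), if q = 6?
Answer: Mul(Rational(-664, 47125), I, Pow(563, Rational(1, 2))) ≈ Mul(-0.33433, I)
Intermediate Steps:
M = Mul(I, Pow(563, Rational(1, 2))) (M = Pow(-563, Rational(1, 2)) = Mul(I, Pow(563, Rational(1, 2))) ≈ Mul(23.728, I))
Function('c')(g) = Add(144, Mul(9, Add(-8, g), Add(6, g))) (Function('c')(g) = Mul(-9, Add(-16, Mul(-1, Mul(Add(-8, g), Add(g, 6))))) = Mul(-9, Add(-16, Mul(-1, Mul(Add(-8, g), Add(6, g))))) = Mul(-9, Add(-16, Mul(-1, Add(-8, g), Add(6, g)))) = Add(144, Mul(9, Add(-8, g), Add(6, g))))
Mul(M, Pow(Add(Mul(-683, Pow(-664, -1)), Function('c')(6)), -1)) = Mul(Mul(I, Pow(563, Rational(1, 2))), Pow(Add(Mul(-683, Pow(-664, -1)), Add(-288, Mul(-18, 6), Mul(9, Pow(6, 2)))), -1)) = Mul(Mul(I, Pow(563, Rational(1, 2))), Pow(Add(Mul(-683, Rational(-1, 664)), Add(-288, -108, Mul(9, 36))), -1)) = Mul(Mul(I, Pow(563, Rational(1, 2))), Pow(Add(Rational(683, 664), Add(-288, -108, 324)), -1)) = Mul(Mul(I, Pow(563, Rational(1, 2))), Pow(Add(Rational(683, 664), -72), -1)) = Mul(Mul(I, Pow(563, Rational(1, 2))), Pow(Rational(-47125, 664), -1)) = Mul(Mul(I, Pow(563, Rational(1, 2))), Rational(-664, 47125)) = Mul(Rational(-664, 47125), I, Pow(563, Rational(1, 2)))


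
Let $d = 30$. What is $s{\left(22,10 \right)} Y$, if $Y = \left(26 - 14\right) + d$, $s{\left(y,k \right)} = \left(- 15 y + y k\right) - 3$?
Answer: $-4746$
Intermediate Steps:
$s{\left(y,k \right)} = -3 - 15 y + k y$ ($s{\left(y,k \right)} = \left(- 15 y + k y\right) - 3 = -3 - 15 y + k y$)
$Y = 42$ ($Y = \left(26 - 14\right) + 30 = 12 + 30 = 42$)
$s{\left(22,10 \right)} Y = \left(-3 - 330 + 10 \cdot 22\right) 42 = \left(-3 - 330 + 220\right) 42 = \left(-113\right) 42 = -4746$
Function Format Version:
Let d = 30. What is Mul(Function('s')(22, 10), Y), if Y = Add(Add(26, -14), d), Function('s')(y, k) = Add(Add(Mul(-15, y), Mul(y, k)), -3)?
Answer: -4746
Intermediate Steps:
Function('s')(y, k) = Add(-3, Mul(-15, y), Mul(k, y)) (Function('s')(y, k) = Add(Add(Mul(-15, y), Mul(k, y)), -3) = Add(-3, Mul(-15, y), Mul(k, y)))
Y = 42 (Y = Add(Add(26, -14), 30) = Add(12, 30) = 42)
Mul(Function('s')(22, 10), Y) = Mul(Add(-3, Mul(-15, 22), Mul(10, 22)), 42) = Mul(Add(-3, -330, 220), 42) = Mul(-113, 42) = -4746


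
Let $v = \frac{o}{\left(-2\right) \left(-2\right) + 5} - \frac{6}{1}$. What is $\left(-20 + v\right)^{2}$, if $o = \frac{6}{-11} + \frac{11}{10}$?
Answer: $\frac{659411041}{980100} \approx 672.8$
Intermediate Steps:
$o = \frac{61}{110}$ ($o = 6 \left(- \frac{1}{11}\right) + 11 \cdot \frac{1}{10} = - \frac{6}{11} + \frac{11}{10} = \frac{61}{110} \approx 0.55455$)
$v = - \frac{5879}{990}$ ($v = \frac{61}{110 \left(\left(-2\right) \left(-2\right) + 5\right)} - \frac{6}{1} = \frac{61}{110 \left(4 + 5\right)} - 6 = \frac{61}{110 \cdot 9} - 6 = \frac{61}{110} \cdot \frac{1}{9} - 6 = \frac{61}{990} - 6 = - \frac{5879}{990} \approx -5.9384$)
$\left(-20 + v\right)^{2} = \left(-20 - \frac{5879}{990}\right)^{2} = \left(- \frac{25679}{990}\right)^{2} = \frac{659411041}{980100}$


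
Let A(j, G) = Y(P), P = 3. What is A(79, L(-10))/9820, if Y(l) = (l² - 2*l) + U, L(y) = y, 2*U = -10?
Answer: -1/4910 ≈ -0.00020367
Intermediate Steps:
U = -5 (U = (½)*(-10) = -5)
Y(l) = -5 + l² - 2*l (Y(l) = (l² - 2*l) - 5 = -5 + l² - 2*l)
A(j, G) = -2 (A(j, G) = -5 + 3² - 2*3 = -5 + 9 - 6 = -2)
A(79, L(-10))/9820 = -2/9820 = -2*1/9820 = -1/4910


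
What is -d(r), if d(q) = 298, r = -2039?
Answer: -298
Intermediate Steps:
-d(r) = -1*298 = -298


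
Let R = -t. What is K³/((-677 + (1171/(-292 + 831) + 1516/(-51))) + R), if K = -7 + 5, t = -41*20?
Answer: -54978/793381 ≈ -0.069296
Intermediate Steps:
t = -820
K = -2
R = 820 (R = -1*(-820) = 820)
K³/((-677 + (1171/(-292 + 831) + 1516/(-51))) + R) = (-2)³/((-677 + (1171/(-292 + 831) + 1516/(-51))) + 820) = -8/((-677 + (1171/539 + 1516*(-1/51))) + 820) = -8/((-677 + (1171*(1/539) - 1516/51)) + 820) = -8/((-677 + (1171/539 - 1516/51)) + 820) = -8/((-677 - 757403/27489) + 820) = -8/(-19367456/27489 + 820) = -8/3173524/27489 = -8*27489/3173524 = -54978/793381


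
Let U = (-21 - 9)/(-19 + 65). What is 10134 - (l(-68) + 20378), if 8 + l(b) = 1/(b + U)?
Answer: -16162621/1579 ≈ -10236.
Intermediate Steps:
U = -15/23 (U = -30/46 = -30*1/46 = -15/23 ≈ -0.65217)
l(b) = -8 + 1/(-15/23 + b) (l(b) = -8 + 1/(b - 15/23) = -8 + 1/(-15/23 + b))
10134 - (l(-68) + 20378) = 10134 - ((143 - 184*(-68))/(-15 + 23*(-68)) + 20378) = 10134 - ((143 + 12512)/(-15 - 1564) + 20378) = 10134 - (12655/(-1579) + 20378) = 10134 - (-1/1579*12655 + 20378) = 10134 - (-12655/1579 + 20378) = 10134 - 1*32164207/1579 = 10134 - 32164207/1579 = -16162621/1579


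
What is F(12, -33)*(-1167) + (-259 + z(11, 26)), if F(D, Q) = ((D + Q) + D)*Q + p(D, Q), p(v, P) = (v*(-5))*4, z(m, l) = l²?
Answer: -66102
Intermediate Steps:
p(v, P) = -20*v (p(v, P) = -5*v*4 = -20*v)
F(D, Q) = -20*D + Q*(Q + 2*D) (F(D, Q) = ((D + Q) + D)*Q - 20*D = (Q + 2*D)*Q - 20*D = Q*(Q + 2*D) - 20*D = -20*D + Q*(Q + 2*D))
F(12, -33)*(-1167) + (-259 + z(11, 26)) = ((-33)² - 20*12 + 2*12*(-33))*(-1167) + (-259 + 26²) = (1089 - 240 - 792)*(-1167) + (-259 + 676) = 57*(-1167) + 417 = -66519 + 417 = -66102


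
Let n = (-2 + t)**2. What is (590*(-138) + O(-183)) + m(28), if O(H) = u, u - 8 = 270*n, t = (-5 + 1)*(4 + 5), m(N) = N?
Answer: 308496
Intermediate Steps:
t = -36 (t = -4*9 = -36)
n = 1444 (n = (-2 - 36)**2 = (-38)**2 = 1444)
u = 389888 (u = 8 + 270*1444 = 8 + 389880 = 389888)
O(H) = 389888
(590*(-138) + O(-183)) + m(28) = (590*(-138) + 389888) + 28 = (-81420 + 389888) + 28 = 308468 + 28 = 308496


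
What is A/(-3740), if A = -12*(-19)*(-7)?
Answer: 399/935 ≈ 0.42674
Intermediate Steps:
A = -1596 (A = 228*(-7) = -1596)
A/(-3740) = -1596/(-3740) = -1596*(-1/3740) = 399/935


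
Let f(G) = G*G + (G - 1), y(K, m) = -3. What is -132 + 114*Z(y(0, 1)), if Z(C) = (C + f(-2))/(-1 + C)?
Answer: -75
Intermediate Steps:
f(G) = -1 + G + G² (f(G) = G² + (-1 + G) = -1 + G + G²)
Z(C) = (1 + C)/(-1 + C) (Z(C) = (C + (-1 - 2 + (-2)²))/(-1 + C) = (C + (-1 - 2 + 4))/(-1 + C) = (C + 1)/(-1 + C) = (1 + C)/(-1 + C))
-132 + 114*Z(y(0, 1)) = -132 + 114*((1 - 3)/(-1 - 3)) = -132 + 114*(-2/(-4)) = -132 + 114*(-¼*(-2)) = -132 + 114*(½) = -132 + 57 = -75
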